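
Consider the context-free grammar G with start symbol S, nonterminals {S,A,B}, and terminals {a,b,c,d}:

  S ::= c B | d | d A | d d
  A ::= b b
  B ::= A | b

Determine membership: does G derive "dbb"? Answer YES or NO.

Convert to CNF:
  S -> T1 B | T2 A | T2 T2 | d
  A -> T0 T0
  B -> T0 T0 | b
  T0 -> b
  T1 -> c
  T2 -> d

Fill CYK table bottom-up:
  [0..0]={S,T2}  "d"  orig:{S}
  [1..1]={B,T0}  "b"  orig:{B}
  [2..2]={B,T0}  "b"  orig:{B}
  [0..1]=∅  "db"
  [1..2]={A,B}  "bb"
  [0..2]={S}  "dbb"

S ∈ T[0,2] ⇒ YES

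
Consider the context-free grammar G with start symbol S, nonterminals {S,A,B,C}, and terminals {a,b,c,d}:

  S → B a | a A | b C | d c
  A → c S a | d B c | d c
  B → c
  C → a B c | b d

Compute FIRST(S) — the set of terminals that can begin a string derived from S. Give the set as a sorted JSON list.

FIRST sets, iterate to fixpoint:
round 1:
  A via A→c S a: +{c}
  A via A→d B c: +{d}
  B via B→c: +{c}
  C via C→a B c: +{a}
  C via C→b d: +{b}
  S via S→B a: +{c}
  S via S→a A: +{a}
  S via S→b C: +{b}
  S via S→d c: +{d}
  FIRST(S)={a,b,c,d}  FIRST(A)={c,d}  FIRST(B)={c}  FIRST(C)={a,b}
round 2: (no change)
  FIRST(S)={a,b,c,d}  FIRST(A)={c,d}  FIRST(B)={c}  FIRST(C)={a,b}

FIRST(S) = ["a", "b", "c", "d"]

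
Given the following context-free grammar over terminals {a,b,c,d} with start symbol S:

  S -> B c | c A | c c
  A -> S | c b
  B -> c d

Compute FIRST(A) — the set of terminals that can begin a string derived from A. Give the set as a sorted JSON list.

FIRST sets, iterate to fixpoint:
[1]
  A via A→c b: +{c}
  B via B→c d: +{c}
  S via S→B c: +{c}
  FIRST[S]={c}  FIRST[A]={c}  FIRST[B]={c}
[2] (stable)
  FIRST[S]={c}  FIRST[A]={c}  FIRST[B]={c}

FIRST(A) = ["c"]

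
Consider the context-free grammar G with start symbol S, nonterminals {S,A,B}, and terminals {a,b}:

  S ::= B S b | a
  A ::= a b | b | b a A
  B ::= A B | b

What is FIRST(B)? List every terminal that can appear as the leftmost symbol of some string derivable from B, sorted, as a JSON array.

Compute FIRST by fixpoint:
pass 1:
  A via A→a b: +{a}
  A via A→b: +{b}
  B via B→A B: +{a,b}
  S via S→B S b: +{a,b}
  FIRST[S]={a,b}  FIRST[A]={a,b}  FIRST[B]={a,b}
pass 2: (no change)
  FIRST[S]={a,b}  FIRST[A]={a,b}  FIRST[B]={a,b}

FIRST(B) = ["a", "b"]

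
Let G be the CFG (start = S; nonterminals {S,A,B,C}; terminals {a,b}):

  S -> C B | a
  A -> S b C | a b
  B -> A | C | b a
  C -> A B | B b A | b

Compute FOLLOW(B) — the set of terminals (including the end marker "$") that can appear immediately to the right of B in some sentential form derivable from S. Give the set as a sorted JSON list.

FIRST iteration:
[1]
  A via A→a b: +{a}
  B via B→A: +{a}
  B via B→b a: +{b}
  C via C→A B: +{a}
  C via C→B b A: +{b}
  S via S→C B: +{a,b}
  S: {a,b}  A: {a}  B: {a,b}  C: {a,b}
[2]
  A via A→S b C: +{b}
  S: {a,b}  A: {a,b}  B: {a,b}  C: {a,b}
[3] (stable)
  S: {a,b}  A: {a,b}  B: {a,b}  C: {a,b}

FOLLOW sets:
initialize: $ ∈ FOLLOW(S)
round 1:
  A→S b C: FOLLOW(S) ⊇ FIRST(b) = {b}; new: +{b}
  C→A B: FOLLOW(A) ⊇ FIRST(B) = {a,b}; new: +{a,b}
  C→B b A: FOLLOW(B) ⊇ FIRST(b) = {b}; new: +{b}
  S→C B: FOLLOW(C) ⊇ FIRST(B) = {a,b}; new: +{a,b}
  S→C B: FOLLOW(B) ⊇ FOLLOW(S) ⊇ {$,b}; new: +{$}
  FOLLOW[S]={$,b}  FOLLOW[A]={a,b}  FOLLOW[B]={$,b}  FOLLOW[C]={a,b}
round 2:
  B→A: FOLLOW(A) ⊇ FOLLOW(B) ⊇ {$,b}; new: +{$}
  B→C: FOLLOW(C) ⊇ FOLLOW(B) ⊇ {$,b}; new: +{$}
  C→A B: FOLLOW(B) ⊇ FOLLOW(C) ⊇ {$,a,b}; new: +{a}
  FOLLOW[S]={$,b}  FOLLOW[A]={$,a,b}  FOLLOW[B]={$,a,b}  FOLLOW[C]={$,a,b}
round 3: done
  FOLLOW[S]={$,b}  FOLLOW[A]={$,a,b}  FOLLOW[B]={$,a,b}  FOLLOW[C]={$,a,b}

FOLLOW(B) = ["$", "a", "b"]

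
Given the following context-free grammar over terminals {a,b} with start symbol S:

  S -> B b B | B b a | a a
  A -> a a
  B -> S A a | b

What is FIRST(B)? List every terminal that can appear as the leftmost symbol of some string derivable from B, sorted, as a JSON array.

Compute FIRST by fixpoint:
iter 1:
  A via A→a a: +{a}
  B via B→b: +{b}
  S via S→B b B: +{b}
  S via S→a a: +{a}
  FIRST(S)={a,b}  FIRST(A)={a}  FIRST(B)={b}
iter 2:
  B via B→S A a: +{a}
  FIRST(S)={a,b}  FIRST(A)={a}  FIRST(B)={a,b}
iter 3: — fixpoint
  FIRST(S)={a,b}  FIRST(A)={a}  FIRST(B)={a,b}

FIRST(B) = ["a", "b"]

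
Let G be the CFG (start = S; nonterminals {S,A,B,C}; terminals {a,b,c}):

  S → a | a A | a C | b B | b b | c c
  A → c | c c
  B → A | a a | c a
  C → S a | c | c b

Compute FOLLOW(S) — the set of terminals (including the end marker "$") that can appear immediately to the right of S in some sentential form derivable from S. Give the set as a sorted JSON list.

FIRST iteration:
pass 1:
  A via A→c: +{c}
  B via B→A: +{c}
  B via B→a a: +{a}
  C via C→c: +{c}
  S via S→a: +{a}
  S via S→b B: +{b}
  S via S→c c: +{c}
  FIRST[S]={a,b,c}  FIRST[A]={c}  FIRST[B]={a,c}  FIRST[C]={c}
pass 2:
  C via C→S a: +{a,b}
  FIRST[S]={a,b,c}  FIRST[A]={c}  FIRST[B]={a,c}  FIRST[C]={a,b,c}
pass 3: (stable)
  FIRST[S]={a,b,c}  FIRST[A]={c}  FIRST[B]={a,c}  FIRST[C]={a,b,c}

FOLLOW sets:
initialize: $ ∈ FOLLOW(S)
[1]
  C→S a: FOLLOW(S) ⊇ FIRST(a) = {a}; new: +{a}
  S→a A: FOLLOW(A) ⊇ FOLLOW(S) ⊇ {$,a}; new: +{$,a}
  S→a C: FOLLOW(C) ⊇ FOLLOW(S) ⊇ {$,a}; new: +{$,a}
  S→b B: FOLLOW(B) ⊇ FOLLOW(S) ⊇ {$,a}; new: +{$,a}
  FOLLOW(S)={$,a}  FOLLOW(A)={$,a}  FOLLOW(B)={$,a}  FOLLOW(C)={$,a}
[2] — fixpoint
  FOLLOW(S)={$,a}  FOLLOW(A)={$,a}  FOLLOW(B)={$,a}  FOLLOW(C)={$,a}

FOLLOW(S) = ["$", "a"]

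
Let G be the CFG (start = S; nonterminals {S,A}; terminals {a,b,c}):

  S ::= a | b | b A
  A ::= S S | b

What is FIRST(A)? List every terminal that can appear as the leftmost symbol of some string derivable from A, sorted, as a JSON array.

FIRST iteration:
iter 1:
  A via A→b: +{b}
  S via S→a: +{a}
  S via S→b: +{b}
  S: {a,b}  A: {b}
iter 2:
  A via A→S S: +{a}
  S: {a,b}  A: {a,b}
iter 3: — fixpoint
  S: {a,b}  A: {a,b}

FIRST(A) = ["a", "b"]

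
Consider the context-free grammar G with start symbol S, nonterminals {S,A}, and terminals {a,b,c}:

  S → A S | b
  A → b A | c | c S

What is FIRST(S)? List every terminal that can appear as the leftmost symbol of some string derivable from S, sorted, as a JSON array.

Compute FIRST by fixpoint:
[1]
  A via A→b A: +{b}
  A via A→c: +{c}
  S via S→A S: +{b,c}
  FIRST[S]={b,c}  FIRST[A]={b,c}
[2] (stable)
  FIRST[S]={b,c}  FIRST[A]={b,c}

FIRST(S) = ["b", "c"]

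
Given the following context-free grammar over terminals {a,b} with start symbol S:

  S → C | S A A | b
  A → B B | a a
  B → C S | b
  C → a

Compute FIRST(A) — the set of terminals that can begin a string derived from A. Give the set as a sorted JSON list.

FIRST sets, iterate to fixpoint:
iter 1:
  A via A→a a: +{a}
  B via B→b: +{b}
  C via C→a: +{a}
  S via S→C: +{a}
  S via S→b: +{b}
  FIRST(S)={a,b}  FIRST(A)={a}  FIRST(B)={b}  FIRST(C)={a}
iter 2:
  A via A→B B: +{b}
  B via B→C S: +{a}
  FIRST(S)={a,b}  FIRST(A)={a,b}  FIRST(B)={a,b}  FIRST(C)={a}
iter 3: (no change)
  FIRST(S)={a,b}  FIRST(A)={a,b}  FIRST(B)={a,b}  FIRST(C)={a}

FIRST(A) = ["a", "b"]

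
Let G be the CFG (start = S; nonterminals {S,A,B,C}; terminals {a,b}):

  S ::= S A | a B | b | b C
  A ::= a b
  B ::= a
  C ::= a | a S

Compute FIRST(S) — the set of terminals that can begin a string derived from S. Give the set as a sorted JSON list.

FIRST sets, iterate to fixpoint:
[1]
  A via A→a b: +{a}
  B via B→a: +{a}
  C via C→a: +{a}
  S via S→a B: +{a}
  S via S→b: +{b}
  FIRST[S]={a,b}  FIRST[A]={a}  FIRST[B]={a}  FIRST[C]={a}
[2] (no change)
  FIRST[S]={a,b}  FIRST[A]={a}  FIRST[B]={a}  FIRST[C]={a}

FIRST(S) = ["a", "b"]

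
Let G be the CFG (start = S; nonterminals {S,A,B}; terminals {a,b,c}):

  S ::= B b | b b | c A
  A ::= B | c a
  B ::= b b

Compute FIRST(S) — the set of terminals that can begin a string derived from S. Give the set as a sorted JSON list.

Compute FIRST by fixpoint:
pass 1:
  A via A→c a: +{c}
  B via B→b b: +{b}
  S via S→B b: +{b}
  S via S→c A: +{c}
  FIRST[S]={b,c}  FIRST[A]={c}  FIRST[B]={b}
pass 2:
  A via A→B: +{b}
  FIRST[S]={b,c}  FIRST[A]={b,c}  FIRST[B]={b}
pass 3: (stable)
  FIRST[S]={b,c}  FIRST[A]={b,c}  FIRST[B]={b}

FIRST(S) = ["b", "c"]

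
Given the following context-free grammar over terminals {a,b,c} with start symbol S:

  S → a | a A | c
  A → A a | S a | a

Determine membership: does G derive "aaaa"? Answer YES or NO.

Convert to CNF:
  S -> T0 A | a | c
  A -> A T0 | S T0 | a
  T0 -> a

CYK fill:
  [0..0]={A,S,T0}  "a"  orig:{A,S}
  [1..1]={A,S,T0}  "a"  orig:{A,S}
  [2..2]={A,S,T0}  "a"  orig:{A,S}
  [3..3]={A,S,T0}  "a"  orig:{A,S}
  [0..1]={A,S}  "aa"
  [1..2]={A,S}  "aa"
  [2..3]={A,S}  "aa"
  [0..2]={A,S}  "aaa"
  [1..3]={A,S}  "aaa"
  [0..3]={A,S}  "aaaa"

S ∈ T[0,3] ⇒ YES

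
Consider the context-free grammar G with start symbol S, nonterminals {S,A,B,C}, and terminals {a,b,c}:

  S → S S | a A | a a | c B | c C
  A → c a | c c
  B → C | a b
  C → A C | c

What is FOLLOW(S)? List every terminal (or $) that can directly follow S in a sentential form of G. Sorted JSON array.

FIRST sets, iterate to fixpoint:
round 1:
  A via A→c a: +{c}
  B via B→a b: +{a}
  C via C→A C: +{c}
  S via S→a A: +{a}
  S via S→c B: +{c}
  S: {a,c}  A: {c}  B: {a}  C: {c}
round 2:
  B via B→C: +{c}
  S: {a,c}  A: {c}  B: {a,c}  C: {c}
round 3: (no change)
  S: {a,c}  A: {c}  B: {a,c}  C: {c}

Compute FOLLOW by fixpoint:
FOLLOW(S) := {$}
iter 1:
  C→A C: FOLLOW(A) ⊇ FIRST(C) = {c}; new: +{c}
  S→S S: FOLLOW(S) ⊇ FIRST(S) = {a,c}; new: +{a,c}
  S→a A: FOLLOW(A) ⊇ FOLLOW(S) ⊇ {$,a,c}; new: +{$,a}
  S→c B: FOLLOW(B) ⊇ FOLLOW(S) ⊇ {$,a,c}; new: +{$,a,c}
  S→c C: FOLLOW(C) ⊇ FOLLOW(S) ⊇ {$,a,c}; new: +{$,a,c}
  S: {$,a,c}  A: {$,a,c}  B: {$,a,c}  C: {$,a,c}
iter 2: (no change)
  S: {$,a,c}  A: {$,a,c}  B: {$,a,c}  C: {$,a,c}

FOLLOW(S) = ["$", "a", "c"]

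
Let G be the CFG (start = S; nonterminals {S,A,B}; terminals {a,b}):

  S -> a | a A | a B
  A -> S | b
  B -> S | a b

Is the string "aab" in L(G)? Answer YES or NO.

Convert to CNF:
  S -> T0 A | T0 B | a
  A -> T0 A | T0 B | a | b
  B -> T0 A | T0 B | T0 T1 | a
  T0 -> a
  T1 -> b

CYK fill:
  cell(0,0) a: {A,B,S,T0}  orig:{A,B,S}
  cell(1,1) a: {A,B,S,T0}  orig:{A,B,S}
  cell(2,2) b: {A,T1}  orig:{A}
  cell(0,1) aa: {A,B,S}
  cell(1,2) ab: {A,B,S}
  cell(0,2) aab: {A,B,S}

S ∈ T[0,2] ⇒ YES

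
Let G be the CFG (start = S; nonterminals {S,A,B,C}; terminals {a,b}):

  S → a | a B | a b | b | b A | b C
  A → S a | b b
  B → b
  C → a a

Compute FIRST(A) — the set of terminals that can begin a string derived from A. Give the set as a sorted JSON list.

Compute FIRST by fixpoint:
pass 1:
  A via A→b b: +{b}
  B via B→b: +{b}
  C via C→a a: +{a}
  S via S→a: +{a}
  S via S→b: +{b}
  FIRST[S]={a,b}  FIRST[A]={b}  FIRST[B]={b}  FIRST[C]={a}
pass 2:
  A via A→S a: +{a}
  FIRST[S]={a,b}  FIRST[A]={a,b}  FIRST[B]={b}  FIRST[C]={a}
pass 3: (no change)
  FIRST[S]={a,b}  FIRST[A]={a,b}  FIRST[B]={b}  FIRST[C]={a}

FIRST(A) = ["a", "b"]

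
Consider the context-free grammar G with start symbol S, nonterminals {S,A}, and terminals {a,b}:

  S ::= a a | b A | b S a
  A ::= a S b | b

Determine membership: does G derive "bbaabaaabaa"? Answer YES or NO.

CNF form of G:
  S -> T0 T0 | T1 A | T1 X3
  A -> T0 X2 | b
  T0 -> a
  T1 -> b
  X2 -> S T1
  X3 -> S T0

Fill CYK table bottom-up:
  T[0,0] 'b' = {A,T1}  orig:{A}
  T[1,1] 'b' = {A,T1}  orig:{A}
  T[2,2] 'a' = {T0}  orig:{}
  T[3,3] 'a' = {T0}  orig:{}
  T[4,4] 'b' = {A,T1}  orig:{A}
  T[5,5] 'a' = {T0}  orig:{}
  T[6,6] 'a' = {T0}  orig:{}
  T[7,7] 'a' = {T0}  orig:{}
  T[8,8] 'b' = {A,T1}  orig:{A}
  T[9,9] 'a' = {T0}  orig:{}
  T[10,10] 'a' = {T0}  orig:{}
  T[0,1] 'bb' = {S}
  T[1,2] 'ba' = ∅
  T[2,3] 'aa' = {S}
  T[3,4] 'ab' = ∅
  T[4,5] 'ba' = ∅
  T[5,6] 'aa' = {S}
  T[6,7] 'aa' = {S}
  T[7,8] 'ab' = ∅
  T[8,9] 'ba' = ∅
  T[9,10] 'aa' = {S}
  T[0,2] 'bba' = {X3}  orig:{}
  T[1,3] 'baa' = ∅
  T[2,4] 'aab' = {X2}  orig:{}
  T[3,5] 'aba' = ∅
  T[4,6] 'baa' = ∅
  T[5,7] 'aaa' = {X3}  orig:{}
  T[6,8] 'aab' = {X2}  orig:{}
  T[7,9] 'aba' = ∅
  T[8,10] 'baa' = ∅
  T[0,3] 'bbaa' = ∅
  T[1,4] 'baab' = ∅
  T[2,5] 'aaba' = ∅
  T[3,6] 'abaa' = ∅
  T[4,7] 'baaa' = {S}
  T[5,8] 'aaab' = {A}
  T[6,9] 'aaba' = ∅
  T[7,10] 'abaa' = ∅
  T[0,4] 'bbaab' = ∅
  T[1,5] 'baaba' = ∅
  T[2,6] 'aabaa' = ∅
  T[3,7] 'abaaa' = ∅
  T[4,8] 'baaab' = {S,X2}  orig:{S}
  T[5,9] 'aaaba' = ∅
  T[6,10] 'aabaa' = ∅
  T[0,5] 'bbaaba' = ∅
  T[1,6] 'baabaa' = ∅
  T[2,7] 'aabaaa' = ∅
  T[3,8] 'abaaab' = {A}
  T[4,9] 'baaaba' = {X3}  orig:{}
  T[5,10] 'aaabaa' = ∅
  T[0,6] 'bbaabaa' = ∅
  T[1,7] 'baabaaa' = ∅
  T[2,8] 'aabaaab' = ∅
  T[3,9] 'abaaaba' = ∅
  T[4,10] 'baaabaa' = ∅
  T[0,7] 'bbaabaaa' = ∅
  T[1,8] 'baabaaab' = ∅
  T[2,9] 'aabaaaba' = ∅
  T[3,10] 'abaaabaa' = ∅
  T[0,8] 'bbaabaaab' = ∅
  T[1,9] 'baabaaaba' = ∅
  T[2,10] 'aabaaabaa' = ∅
  T[0,9] 'bbaabaaaba' = ∅
  T[1,10] 'baabaaabaa' = ∅
  T[0,10] 'bbaabaaabaa' = ∅

S ∉ T[0,10] ⇒ NO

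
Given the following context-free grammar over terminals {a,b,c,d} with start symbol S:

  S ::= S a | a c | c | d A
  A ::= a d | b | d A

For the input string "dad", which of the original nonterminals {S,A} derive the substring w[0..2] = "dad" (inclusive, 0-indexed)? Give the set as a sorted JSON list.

Convert to CNF:
  S -> S T0 | T0 T2 | T1 A | c
  A -> T0 T1 | T1 A | b
  T0 -> a
  T1 -> d
  T2 -> c

CYK fill — only the sub-triangle for w[0..2]:
  T[0,0] 'd' = {T1}  orig:{}
  T[1,1] 'a' = {T0}  orig:{}
  T[2,2] 'd' = {T1}  orig:{}
  T[0,1] 'da' = ∅
  T[1,2] 'ad' = {A}
  T[0,2] 'dad' = {A,S}

Original NTs in T[0,2] deriving "dad": ["A", "S"]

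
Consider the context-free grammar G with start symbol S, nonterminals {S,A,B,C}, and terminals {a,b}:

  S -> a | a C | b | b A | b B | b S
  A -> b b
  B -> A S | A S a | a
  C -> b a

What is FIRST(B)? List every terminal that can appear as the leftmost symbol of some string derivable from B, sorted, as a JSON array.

FIRST iteration:
pass 1:
  A via A→b b: +{b}
  B via B→A S: +{b}
  B via B→a: +{a}
  C via C→b a: +{b}
  S via S→a: +{a}
  S via S→b: +{b}
  FIRST[S]={a,b}  FIRST[A]={b}  FIRST[B]={a,b}  FIRST[C]={b}
pass 2: (stable)
  FIRST[S]={a,b}  FIRST[A]={b}  FIRST[B]={a,b}  FIRST[C]={b}

FIRST(B) = ["a", "b"]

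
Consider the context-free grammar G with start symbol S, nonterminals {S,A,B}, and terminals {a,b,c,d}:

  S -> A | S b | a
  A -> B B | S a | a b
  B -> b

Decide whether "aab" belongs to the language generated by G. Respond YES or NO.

CNF form of G:
  S -> B B | S T0 | S T1 | T0 T1 | a
  A -> B B | S T0 | T0 T1
  B -> b
  T0 -> a
  T1 -> b

Fill CYK table bottom-up:
  cell(0,0) a: {S,T0}  orig:{S}
  cell(1,1) a: {S,T0}  orig:{S}
  cell(2,2) b: {B,T1}  orig:{B}
  cell(0,1) aa: {A,S}
  cell(1,2) ab: {A,S}
  cell(0,2) aab: {S}

S ∈ T[0,2] ⇒ YES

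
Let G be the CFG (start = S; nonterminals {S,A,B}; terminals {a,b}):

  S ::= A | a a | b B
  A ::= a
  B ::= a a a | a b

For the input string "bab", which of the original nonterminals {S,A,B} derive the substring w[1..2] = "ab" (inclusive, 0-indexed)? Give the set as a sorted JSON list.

Convert to CNF:
  S -> T0 T0 | T1 B | a
  A -> a
  B -> T0 T1 | T0 X2
  T0 -> a
  T1 -> b
  X2 -> T0 T0

Fill CYK table bottom-up — only the sub-triangle for w[1..2]:
  T[1,1] 'a' = {A,S,T0}  orig:{A,S}
  T[2,2] 'b' = {T1}  orig:{}
  T[1,2] 'ab' = {B}

Original NTs in T[1,2] deriving "ab": ["B"]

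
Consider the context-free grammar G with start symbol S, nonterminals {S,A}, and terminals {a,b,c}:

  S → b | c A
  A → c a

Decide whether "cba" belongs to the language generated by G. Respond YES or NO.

Convert to CNF:
  S -> T0 A | b
  A -> T0 T1
  T0 -> c
  T1 -> a

CYK fill:
  T[0,0] 'c' = {T0}  orig:{}
  T[1,1] 'b' = {S}
  T[2,2] 'a' = {T1}  orig:{}
  T[0,1] 'cb' = ∅
  T[1,2] 'ba' = ∅
  T[0,2] 'cba' = ∅

S ∉ T[0,2] ⇒ NO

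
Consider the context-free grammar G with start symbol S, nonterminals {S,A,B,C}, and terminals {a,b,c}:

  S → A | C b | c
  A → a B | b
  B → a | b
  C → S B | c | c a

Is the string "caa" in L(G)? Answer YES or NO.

CNF form of G:
  S -> C T2 | T0 B | b | c
  A -> T0 B | b
  B -> a | b
  C -> S B | T1 T0 | c
  T0 -> a
  T1 -> c
  T2 -> b

CYK table (by increasing span):
  [0..0]={C,S,T1}  "c"  orig:{C,S}
  [1..1]={B,T0}  "a"  orig:{B}
  [2..2]={B,T0}  "a"  orig:{B}
  [0..1]={C}  "ca"
  [1..2]={A,S}  "aa"
  [0..2]=∅  "caa"

S ∉ T[0,2] ⇒ NO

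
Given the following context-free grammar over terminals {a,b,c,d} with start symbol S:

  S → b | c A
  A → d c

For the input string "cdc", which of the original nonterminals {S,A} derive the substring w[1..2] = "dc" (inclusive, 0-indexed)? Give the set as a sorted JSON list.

CNF form of G:
  S -> T1 A | b
  A -> T0 T1
  T0 -> d
  T1 -> c

Fill CYK table bottom-up, restricted to cells inside w[1..2]:
  cell(1,1) d: {T0}  orig:{}
  cell(2,2) c: {T1}  orig:{}
  cell(1,2) dc: {A}

Original NTs in T[1,2] deriving "dc": ["A"]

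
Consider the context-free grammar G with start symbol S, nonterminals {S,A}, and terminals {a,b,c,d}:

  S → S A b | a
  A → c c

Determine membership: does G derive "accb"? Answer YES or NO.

Convert to CNF:
  S -> S X2 | a
  A -> T0 T0
  T0 -> c
  T1 -> b
  X2 -> A T1

CYK table (by increasing span):
  [0..0]={S}  "a"
  [1..1]={T0}  "c"  orig:{}
  [2..2]={T0}  "c"  orig:{}
  [3..3]={T1}  "b"  orig:{}
  [0..1]=∅  "ac"
  [1..2]={A}  "cc"
  [2..3]=∅  "cb"
  [0..2]=∅  "acc"
  [1..3]={X2}  "ccb"  orig:{}
  [0..3]={S}  "accb"

S ∈ T[0,3] ⇒ YES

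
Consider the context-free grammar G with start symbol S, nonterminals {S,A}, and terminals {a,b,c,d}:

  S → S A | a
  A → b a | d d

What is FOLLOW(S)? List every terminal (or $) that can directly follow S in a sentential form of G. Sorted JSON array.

FIRST iteration:
[1]
  A via A→b a: +{b}
  A via A→d d: +{d}
  S via S→a: +{a}
  S: {a}  A: {b,d}
[2] (no change)
  S: {a}  A: {b,d}

FOLLOW iteration:
FOLLOW(S) := {$}
round 1:
  S→S A: FOLLOW(S) ⊇ FIRST(A) = {b,d}; new: +{b,d}
  S→S A: FOLLOW(A) ⊇ FOLLOW(S) ⊇ {$,b,d}; new: +{$,b,d}
  FOLLOW[S]={$,b,d}  FOLLOW[A]={$,b,d}
round 2: done
  FOLLOW[S]={$,b,d}  FOLLOW[A]={$,b,d}

FOLLOW(S) = ["$", "b", "d"]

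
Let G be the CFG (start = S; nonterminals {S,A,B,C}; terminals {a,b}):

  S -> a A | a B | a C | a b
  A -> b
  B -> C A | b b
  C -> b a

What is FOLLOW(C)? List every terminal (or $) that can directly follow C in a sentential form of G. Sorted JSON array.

FIRST iteration:
round 1:
  A via A→b: +{b}
  B via B→b b: +{b}
  C via C→b a: +{b}
  S via S→a A: +{a}
  FIRST[S]={a}  FIRST[A]={b}  FIRST[B]={b}  FIRST[C]={b}
round 2: done
  FIRST[S]={a}  FIRST[A]={b}  FIRST[B]={b}  FIRST[C]={b}

FOLLOW sets:
seed FOLLOW(S) with $
round 1:
  B→C A: FOLLOW(C) ⊇ FIRST(A) = {b}; new: +{b}
  S→a A: FOLLOW(A) ⊇ FOLLOW(S) ⊇ {$}; new: +{$}
  S→a B: FOLLOW(B) ⊇ FOLLOW(S) ⊇ {$}; new: +{$}
  S→a C: FOLLOW(C) ⊇ FOLLOW(S) ⊇ {$}; new: +{$}
  S: {$}  A: {$}  B: {$}  C: {$,b}
round 2: (no change)
  S: {$}  A: {$}  B: {$}  C: {$,b}

FOLLOW(C) = ["$", "b"]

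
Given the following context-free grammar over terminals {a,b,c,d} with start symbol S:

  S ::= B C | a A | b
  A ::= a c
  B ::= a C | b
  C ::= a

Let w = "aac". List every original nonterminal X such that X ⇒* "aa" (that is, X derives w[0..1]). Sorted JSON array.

Convert to CNF:
  S -> B C | T0 A | b
  A -> T0 T1
  B -> T0 C | b
  C -> a
  T0 -> a
  T1 -> c

Fill CYK table bottom-up (cells [i..j] with 0 ≤ i ≤ j ≤ 1 only):
  cell(0,0) a: {C,T0}  orig:{C}
  cell(1,1) a: {C,T0}  orig:{C}
  cell(0,1) aa: {B}

Original NTs in T[0,1] deriving "aa": ["B"]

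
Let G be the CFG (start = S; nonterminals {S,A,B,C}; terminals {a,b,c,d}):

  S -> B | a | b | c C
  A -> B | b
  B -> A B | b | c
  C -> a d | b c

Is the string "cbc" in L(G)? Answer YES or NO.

CNF form of G:
  S -> A B | T3 C | a | b | c
  A -> A B | b | c
  B -> A B | b | c
  C -> T0 T1 | T2 T3
  T0 -> a
  T1 -> d
  T2 -> b
  T3 -> c

CYK fill:
  cell(0,0) c: {A,B,S,T3}  orig:{A,B,S}
  cell(1,1) b: {A,B,S,T2}  orig:{A,B,S}
  cell(2,2) c: {A,B,S,T3}  orig:{A,B,S}
  cell(0,1) cb: {A,B,S}
  cell(1,2) bc: {A,B,C,S}
  cell(0,2) cbc: {A,B,S}

S ∈ T[0,2] ⇒ YES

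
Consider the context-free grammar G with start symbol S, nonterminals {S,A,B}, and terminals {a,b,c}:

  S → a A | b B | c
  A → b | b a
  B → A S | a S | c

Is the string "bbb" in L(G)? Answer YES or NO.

CNF form of G:
  S -> T0 B | T1 A | c
  A -> T0 T1 | b
  B -> A S | T1 S | c
  T0 -> b
  T1 -> a

CYK table (by increasing span):
  cell(0,0) b: {A,T0}  orig:{A}
  cell(1,1) b: {A,T0}  orig:{A}
  cell(2,2) b: {A,T0}  orig:{A}
  cell(0,1) bb: ∅
  cell(1,2) bb: ∅
  cell(0,2) bbb: ∅

S ∉ T[0,2] ⇒ NO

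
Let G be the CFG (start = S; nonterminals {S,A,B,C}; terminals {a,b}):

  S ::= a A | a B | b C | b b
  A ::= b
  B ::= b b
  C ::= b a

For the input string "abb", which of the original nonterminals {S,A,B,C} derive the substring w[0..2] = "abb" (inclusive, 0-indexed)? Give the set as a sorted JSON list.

CNF form of G:
  S -> T0 C | T0 T0 | T1 A | T1 B
  A -> b
  B -> T0 T0
  C -> T0 T1
  T0 -> b
  T1 -> a

CYK table (by increasing span) (cells [i..j] with 0 ≤ i ≤ j ≤ 2 only):
  T[0,0] 'a' = {T1}  orig:{}
  T[1,1] 'b' = {A,T0}  orig:{A}
  T[2,2] 'b' = {A,T0}  orig:{A}
  T[0,1] 'ab' = {S}
  T[1,2] 'bb' = {B,S}
  T[0,2] 'abb' = {S}

Original NTs in T[0,2] deriving "abb": ["S"]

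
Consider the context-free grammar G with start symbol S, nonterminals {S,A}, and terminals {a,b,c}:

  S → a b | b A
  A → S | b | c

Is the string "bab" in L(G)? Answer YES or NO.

CNF form of G:
  S -> T0 T1 | T1 A
  A -> T0 T1 | T1 A | b | c
  T0 -> a
  T1 -> b

CYK table (by increasing span):
  T[0,0] 'b' = {A,T1}  orig:{A}
  T[1,1] 'a' = {T0}  orig:{}
  T[2,2] 'b' = {A,T1}  orig:{A}
  T[0,1] 'ba' = ∅
  T[1,2] 'ab' = {A,S}
  T[0,2] 'bab' = {A,S}

S ∈ T[0,2] ⇒ YES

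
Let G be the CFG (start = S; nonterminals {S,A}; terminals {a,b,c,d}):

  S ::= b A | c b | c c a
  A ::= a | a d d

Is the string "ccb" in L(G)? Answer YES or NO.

Convert to CNF:
  S -> T2 A | T3 T2 | T3 X5
  A -> T0 X4 | a
  T0 -> a
  T1 -> d
  T2 -> b
  T3 -> c
  X4 -> T1 T1
  X5 -> T3 T0

Fill CYK table bottom-up:
  [0..0]={T3}  "c"  orig:{}
  [1..1]={T3}  "c"  orig:{}
  [2..2]={T2}  "b"  orig:{}
  [0..1]=∅  "cc"
  [1..2]={S}  "cb"
  [0..2]=∅  "ccb"

S ∉ T[0,2] ⇒ NO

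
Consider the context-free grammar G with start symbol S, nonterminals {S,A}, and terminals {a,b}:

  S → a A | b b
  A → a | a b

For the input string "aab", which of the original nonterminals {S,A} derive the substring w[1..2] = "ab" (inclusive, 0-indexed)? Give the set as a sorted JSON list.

CNF form of G:
  S -> T0 A | T1 T1
  A -> T0 T1 | a
  T0 -> a
  T1 -> b

CYK table (by increasing span) — only the sub-triangle for w[1..2]:
  cell(1,1) a: {A,T0}  orig:{A}
  cell(2,2) b: {T1}  orig:{}
  cell(1,2) ab: {A}

Original NTs in T[1,2] deriving "ab": ["A"]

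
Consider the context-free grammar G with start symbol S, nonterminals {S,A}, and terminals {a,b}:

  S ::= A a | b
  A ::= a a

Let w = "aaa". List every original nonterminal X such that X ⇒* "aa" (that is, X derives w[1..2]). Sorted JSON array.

CNF form of G:
  S -> A T0 | b
  A -> T0 T0
  T0 -> a

Fill CYK table bottom-up, restricted to cells inside w[1..2]:
  cell(1,1) a: {T0}  orig:{}
  cell(2,2) a: {T0}  orig:{}
  cell(1,2) aa: {A}

Original NTs in T[1,2] deriving "aa": ["A"]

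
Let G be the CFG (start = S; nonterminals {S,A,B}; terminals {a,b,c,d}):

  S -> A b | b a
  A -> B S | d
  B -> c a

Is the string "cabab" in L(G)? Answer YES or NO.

CNF form of G:
  S -> A T2 | T2 T1
  A -> B S | d
  B -> T0 T1
  T0 -> c
  T1 -> a
  T2 -> b

Fill CYK table bottom-up:
  T[0,0] 'c' = {T0}  orig:{}
  T[1,1] 'a' = {T1}  orig:{}
  T[2,2] 'b' = {T2}  orig:{}
  T[3,3] 'a' = {T1}  orig:{}
  T[4,4] 'b' = {T2}  orig:{}
  T[0,1] 'ca' = {B}
  T[1,2] 'ab' = ∅
  T[2,3] 'ba' = {S}
  T[3,4] 'ab' = ∅
  T[0,2] 'cab' = ∅
  T[1,3] 'aba' = ∅
  T[2,4] 'bab' = ∅
  T[0,3] 'caba' = {A}
  T[1,4] 'abab' = ∅
  T[0,4] 'cabab' = {S}

S ∈ T[0,4] ⇒ YES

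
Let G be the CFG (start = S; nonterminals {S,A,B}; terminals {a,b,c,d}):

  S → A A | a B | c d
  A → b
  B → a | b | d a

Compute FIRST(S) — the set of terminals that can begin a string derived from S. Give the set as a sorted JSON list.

FIRST sets, iterate to fixpoint:
[1]
  A via A→b: +{b}
  B via B→a: +{a}
  B via B→b: +{b}
  B via B→d a: +{d}
  S via S→A A: +{b}
  S via S→a B: +{a}
  S via S→c d: +{c}
  FIRST[S]={a,b,c}  FIRST[A]={b}  FIRST[B]={a,b,d}
[2] (no change)
  FIRST[S]={a,b,c}  FIRST[A]={b}  FIRST[B]={a,b,d}

FIRST(S) = ["a", "b", "c"]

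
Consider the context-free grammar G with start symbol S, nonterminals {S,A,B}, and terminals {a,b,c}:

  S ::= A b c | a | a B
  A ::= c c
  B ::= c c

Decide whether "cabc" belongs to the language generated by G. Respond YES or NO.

CNF form of G:
  S -> A X3 | T2 B | a
  A -> T0 T0
  B -> T0 T0
  T0 -> c
  T1 -> b
  T2 -> a
  X3 -> T1 T0

CYK fill:
  T[0,0] 'c' = {T0}  orig:{}
  T[1,1] 'a' = {S,T2}  orig:{S}
  T[2,2] 'b' = {T1}  orig:{}
  T[3,3] 'c' = {T0}  orig:{}
  T[0,1] 'ca' = ∅
  T[1,2] 'ab' = ∅
  T[2,3] 'bc' = {X3}  orig:{}
  T[0,2] 'cab' = ∅
  T[1,3] 'abc' = ∅
  T[0,3] 'cabc' = ∅

S ∉ T[0,3] ⇒ NO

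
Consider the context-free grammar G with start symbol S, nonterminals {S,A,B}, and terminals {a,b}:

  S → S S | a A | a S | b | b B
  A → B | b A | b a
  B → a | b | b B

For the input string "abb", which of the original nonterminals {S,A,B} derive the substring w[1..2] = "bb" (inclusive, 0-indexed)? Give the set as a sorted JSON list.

CNF form of G:
  S -> S S | T0 B | T1 A | T1 S | b
  A -> T0 A | T0 B | T0 T1 | a | b
  B -> T0 B | a | b
  T0 -> b
  T1 -> a

CYK fill — only the sub-triangle for w[1..2]:
  [1..1]={A,B,S,T0}  "b"  orig:{A,B,S}
  [2..2]={A,B,S,T0}  "b"  orig:{A,B,S}
  [1..2]={A,B,S}  "bb"

Original NTs in T[1,2] deriving "bb": ["A", "B", "S"]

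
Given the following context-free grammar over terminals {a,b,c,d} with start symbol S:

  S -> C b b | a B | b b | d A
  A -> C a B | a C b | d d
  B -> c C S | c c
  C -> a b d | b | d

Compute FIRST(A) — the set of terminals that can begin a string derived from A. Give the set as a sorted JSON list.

FIRST sets, iterate to fixpoint:
iter 1:
  A via A→a C b: +{a}
  A via A→d d: +{d}
  B via B→c C S: +{c}
  C via C→a b d: +{a}
  C via C→b: +{b}
  C via C→d: +{d}
  S via S→C b b: +{a,b,d}
  FIRST(S)={a,b,d}  FIRST(A)={a,d}  FIRST(B)={c}  FIRST(C)={a,b,d}
iter 2:
  A via A→C a B: +{b}
  FIRST(S)={a,b,d}  FIRST(A)={a,b,d}  FIRST(B)={c}  FIRST(C)={a,b,d}
iter 3: (stable)
  FIRST(S)={a,b,d}  FIRST(A)={a,b,d}  FIRST(B)={c}  FIRST(C)={a,b,d}

FIRST(A) = ["a", "b", "d"]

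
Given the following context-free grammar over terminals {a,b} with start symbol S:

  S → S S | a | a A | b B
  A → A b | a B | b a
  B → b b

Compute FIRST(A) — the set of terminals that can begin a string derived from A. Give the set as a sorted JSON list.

FIRST sets, iterate to fixpoint:
iter 1:
  A via A→a B: +{a}
  A via A→b a: +{b}
  B via B→b b: +{b}
  S via S→a: +{a}
  S via S→b B: +{b}
  S: {a,b}  A: {a,b}  B: {b}
iter 2: — fixpoint
  S: {a,b}  A: {a,b}  B: {b}

FIRST(A) = ["a", "b"]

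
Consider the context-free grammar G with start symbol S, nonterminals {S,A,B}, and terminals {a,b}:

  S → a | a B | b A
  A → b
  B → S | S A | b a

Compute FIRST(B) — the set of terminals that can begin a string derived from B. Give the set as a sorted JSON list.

Compute FIRST by fixpoint:
round 1:
  A via A→b: +{b}
  B via B→b a: +{b}
  S via S→a: +{a}
  S via S→b A: +{b}
  FIRST[S]={a,b}  FIRST[A]={b}  FIRST[B]={b}
round 2:
  B via B→S: +{a}
  FIRST[S]={a,b}  FIRST[A]={b}  FIRST[B]={a,b}
round 3: — fixpoint
  FIRST[S]={a,b}  FIRST[A]={b}  FIRST[B]={a,b}

FIRST(B) = ["a", "b"]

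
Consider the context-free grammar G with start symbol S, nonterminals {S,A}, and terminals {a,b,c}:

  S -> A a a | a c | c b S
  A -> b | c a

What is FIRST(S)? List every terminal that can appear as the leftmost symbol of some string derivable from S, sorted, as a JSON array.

FIRST sets, iterate to fixpoint:
pass 1:
  A via A→b: +{b}
  A via A→c a: +{c}
  S via S→A a a: +{b,c}
  S via S→a c: +{a}
  FIRST(S)={a,b,c}  FIRST(A)={b,c}
pass 2: done
  FIRST(S)={a,b,c}  FIRST(A)={b,c}

FIRST(S) = ["a", "b", "c"]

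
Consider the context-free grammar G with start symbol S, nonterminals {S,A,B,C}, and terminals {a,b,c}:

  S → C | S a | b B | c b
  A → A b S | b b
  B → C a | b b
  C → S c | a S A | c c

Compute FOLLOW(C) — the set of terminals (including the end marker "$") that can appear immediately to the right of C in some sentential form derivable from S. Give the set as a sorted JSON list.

Compute FIRST by fixpoint:
[1]
  A via A→b b: +{b}
  B via B→b b: +{b}
  C via C→a S A: +{a}
  C via C→c c: +{c}
  S via S→C: +{a,c}
  S via S→b B: +{b}
  S: {a,b,c}  A: {b}  B: {b}  C: {a,c}
[2]
  B via B→C a: +{a,c}
  C via C→S c: +{b}
  S: {a,b,c}  A: {b}  B: {a,b,c}  C: {a,b,c}
[3] — fixpoint
  S: {a,b,c}  A: {b}  B: {a,b,c}  C: {a,b,c}

Compute FOLLOW by fixpoint:
initialize: $ ∈ FOLLOW(S)
pass 1:
  A→A b S: FOLLOW(A) ⊇ FIRST(b) = {b}; new: +{b}
  A→A b S: FOLLOW(S) ⊇ FOLLOW(A) ⊇ {b}; new: +{b}
  B→C a: FOLLOW(C) ⊇ FIRST(a) = {a}; new: +{a}
  C→S c: FOLLOW(S) ⊇ FIRST(c) = {c}; new: +{c}
  C→a S A: FOLLOW(A) ⊇ FOLLOW(C) ⊇ {a}; new: +{a}
  S→C: FOLLOW(C) ⊇ FOLLOW(S) ⊇ {$,b,c}; new: +{$,b,c}
  S→S a: FOLLOW(S) ⊇ FIRST(a) = {a}; new: +{a}
  S→b B: FOLLOW(B) ⊇ FOLLOW(S) ⊇ {$,a,b,c}; new: +{$,a,b,c}
  S: {$,a,b,c}  A: {a,b}  B: {$,a,b,c}  C: {$,a,b,c}
pass 2:
  C→a S A: FOLLOW(A) ⊇ FOLLOW(C) ⊇ {$,a,b,c}; new: +{$,c}
  S: {$,a,b,c}  A: {$,a,b,c}  B: {$,a,b,c}  C: {$,a,b,c}
pass 3: (stable)
  S: {$,a,b,c}  A: {$,a,b,c}  B: {$,a,b,c}  C: {$,a,b,c}

FOLLOW(C) = ["$", "a", "b", "c"]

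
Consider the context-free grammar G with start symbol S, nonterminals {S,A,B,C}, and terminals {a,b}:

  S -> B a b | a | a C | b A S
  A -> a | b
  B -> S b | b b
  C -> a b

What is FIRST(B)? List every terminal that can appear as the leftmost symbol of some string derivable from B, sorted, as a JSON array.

FIRST sets, iterate to fixpoint:
[1]
  A via A→a: +{a}
  A via A→b: +{b}
  B via B→b b: +{b}
  C via C→a b: +{a}
  S via S→B a b: +{b}
  S via S→a: +{a}
  S: {a,b}  A: {a,b}  B: {b}  C: {a}
[2]
  B via B→S b: +{a}
  S: {a,b}  A: {a,b}  B: {a,b}  C: {a}
[3] (no change)
  S: {a,b}  A: {a,b}  B: {a,b}  C: {a}

FIRST(B) = ["a", "b"]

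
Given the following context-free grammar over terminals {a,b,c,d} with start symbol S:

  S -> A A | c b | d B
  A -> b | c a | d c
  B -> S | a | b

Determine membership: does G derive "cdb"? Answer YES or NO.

CNF form of G:
  S -> A A | T0 T3 | T2 B
  A -> T0 T1 | T2 T0 | b
  B -> A A | T0 T3 | T2 B | a | b
  T0 -> c
  T1 -> a
  T2 -> d
  T3 -> b

CYK table (by increasing span):
  cell(0,0) c: {T0}  orig:{}
  cell(1,1) d: {T2}  orig:{}
  cell(2,2) b: {A,B,T3}  orig:{A,B}
  cell(0,1) cd: ∅
  cell(1,2) db: {B,S}
  cell(0,2) cdb: ∅

S ∉ T[0,2] ⇒ NO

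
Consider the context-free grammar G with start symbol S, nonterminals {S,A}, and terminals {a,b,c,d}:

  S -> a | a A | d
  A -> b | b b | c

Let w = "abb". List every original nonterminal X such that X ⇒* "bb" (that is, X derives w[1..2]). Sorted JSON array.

CNF form of G:
  S -> T1 A | a | d
  A -> T0 T0 | b | c
  T0 -> b
  T1 -> a

CYK table (by increasing span) (cells [i..j] with 1 ≤ i ≤ j ≤ 2 only):
  cell(1,1) b: {A,T0}  orig:{A}
  cell(2,2) b: {A,T0}  orig:{A}
  cell(1,2) bb: {A}

Original NTs in T[1,2] deriving "bb": ["A"]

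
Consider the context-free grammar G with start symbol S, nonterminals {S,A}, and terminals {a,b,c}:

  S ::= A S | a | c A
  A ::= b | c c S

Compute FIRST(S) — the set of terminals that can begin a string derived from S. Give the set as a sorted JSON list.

FIRST iteration:
iter 1:
  A via A→b: +{b}
  A via A→c c S: +{c}
  S via S→A S: +{b,c}
  S via S→a: +{a}
  S: {a,b,c}  A: {b,c}
iter 2: — fixpoint
  S: {a,b,c}  A: {b,c}

FIRST(S) = ["a", "b", "c"]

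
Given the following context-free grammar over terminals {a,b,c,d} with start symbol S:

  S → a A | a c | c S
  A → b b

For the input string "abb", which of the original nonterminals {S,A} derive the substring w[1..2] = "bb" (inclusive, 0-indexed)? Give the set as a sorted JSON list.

CNF form of G:
  S -> T1 A | T1 T2 | T2 S
  A -> T0 T0
  T0 -> b
  T1 -> a
  T2 -> c

CYK fill — only the sub-triangle for w[1..2]:
  cell(1,1) b: {T0}  orig:{}
  cell(2,2) b: {T0}  orig:{}
  cell(1,2) bb: {A}

Original NTs in T[1,2] deriving "bb": ["A"]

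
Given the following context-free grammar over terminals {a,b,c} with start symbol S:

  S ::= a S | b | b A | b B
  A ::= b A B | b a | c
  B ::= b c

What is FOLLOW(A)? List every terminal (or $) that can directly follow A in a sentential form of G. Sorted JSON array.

FIRST iteration:
iter 1:
  A via A→b A B: +{b}
  A via A→c: +{c}
  B via B→b c: +{b}
  S via S→a S: +{a}
  S via S→b: +{b}
  S: {a,b}  A: {b,c}  B: {b}
iter 2: (no change)
  S: {a,b}  A: {b,c}  B: {b}

Compute FOLLOW by fixpoint:
FOLLOW(S) := {$}
iter 1:
  A→b A B: FOLLOW(A) ⊇ FIRST(B) = {b}; new: +{b}
  A→b A B: FOLLOW(B) ⊇ FOLLOW(A) ⊇ {b}; new: +{b}
  S→b A: FOLLOW(A) ⊇ FOLLOW(S) ⊇ {$}; new: +{$}
  S→b B: FOLLOW(B) ⊇ FOLLOW(S) ⊇ {$}; new: +{$}
  FOLLOW[S]={$}  FOLLOW[A]={$,b}  FOLLOW[B]={$,b}
iter 2: — fixpoint
  FOLLOW[S]={$}  FOLLOW[A]={$,b}  FOLLOW[B]={$,b}

FOLLOW(A) = ["$", "b"]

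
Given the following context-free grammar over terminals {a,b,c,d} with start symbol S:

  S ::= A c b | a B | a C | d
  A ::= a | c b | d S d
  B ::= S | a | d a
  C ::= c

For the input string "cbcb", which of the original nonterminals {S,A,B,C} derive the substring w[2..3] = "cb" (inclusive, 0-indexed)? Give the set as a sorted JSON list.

CNF form of G:
  S -> A X6 | T3 B | T3 C | d
  A -> T0 T1 | T2 X4 | a
  B -> A X5 | T2 T3 | T3 B | T3 C | a | d
  C -> c
  T0 -> c
  T1 -> b
  T2 -> d
  T3 -> a
  X4 -> S T2
  X5 -> T0 T1
  X6 -> T0 T1

CYK table (by increasing span) (cells [i..j] with 2 ≤ i ≤ j ≤ 3 only):
  cell(2,2) c: {C,T0}  orig:{C}
  cell(3,3) b: {T1}  orig:{}
  cell(2,3) cb: {A,X5,X6}  orig:{A}

Original NTs in T[2,3] deriving "cb": ["A"]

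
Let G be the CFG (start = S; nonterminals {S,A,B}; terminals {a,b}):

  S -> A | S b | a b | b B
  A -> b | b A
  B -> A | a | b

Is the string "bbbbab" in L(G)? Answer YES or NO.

CNF form of G:
  S -> S T0 | T0 A | T0 B | T1 T0 | b
  A -> T0 A | b
  B -> T0 A | a | b
  T0 -> b
  T1 -> a

CYK table (by increasing span):
  T[0,0] 'b' = {A,B,S,T0}  orig:{A,B,S}
  T[1,1] 'b' = {A,B,S,T0}  orig:{A,B,S}
  T[2,2] 'b' = {A,B,S,T0}  orig:{A,B,S}
  T[3,3] 'b' = {A,B,S,T0}  orig:{A,B,S}
  T[4,4] 'a' = {B,T1}  orig:{B}
  T[5,5] 'b' = {A,B,S,T0}  orig:{A,B,S}
  T[0,1] 'bb' = {A,B,S}
  T[1,2] 'bb' = {A,B,S}
  T[2,3] 'bb' = {A,B,S}
  T[3,4] 'ba' = {S}
  T[4,5] 'ab' = {S}
  T[0,2] 'bbb' = {A,B,S}
  T[1,3] 'bbb' = {A,B,S}
  T[2,4] 'bba' = ∅
  T[3,5] 'bab' = {S}
  T[0,3] 'bbbb' = {A,B,S}
  T[1,4] 'bbba' = ∅
  T[2,5] 'bbab' = ∅
  T[0,4] 'bbbba' = ∅
  T[1,5] 'bbbab' = ∅
  T[0,5] 'bbbbab' = ∅

S ∉ T[0,5] ⇒ NO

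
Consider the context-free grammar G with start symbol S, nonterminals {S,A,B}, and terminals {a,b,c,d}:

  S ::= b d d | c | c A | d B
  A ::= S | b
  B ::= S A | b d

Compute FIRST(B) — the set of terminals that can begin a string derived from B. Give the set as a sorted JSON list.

FIRST iteration:
pass 1:
  A via A→b: +{b}
  B via B→b d: +{b}
  S via S→b d d: +{b}
  S via S→c: +{c}
  S via S→d B: +{d}
  FIRST[S]={b,c,d}  FIRST[A]={b}  FIRST[B]={b}
pass 2:
  A via A→S: +{c,d}
  B via B→S A: +{c,d}
  FIRST[S]={b,c,d}  FIRST[A]={b,c,d}  FIRST[B]={b,c,d}
pass 3: — fixpoint
  FIRST[S]={b,c,d}  FIRST[A]={b,c,d}  FIRST[B]={b,c,d}

FIRST(B) = ["b", "c", "d"]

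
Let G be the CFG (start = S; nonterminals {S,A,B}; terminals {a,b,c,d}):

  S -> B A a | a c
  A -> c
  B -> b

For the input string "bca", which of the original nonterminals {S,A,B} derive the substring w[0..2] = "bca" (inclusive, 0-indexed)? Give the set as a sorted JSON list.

Convert to CNF:
  S -> B X2 | T0 T1
  A -> c
  B -> b
  T0 -> a
  T1 -> c
  X2 -> A T0

Fill CYK table bottom-up, restricted to cells inside w[0..2]:
  cell(0,0) b: {B}
  cell(1,1) c: {A,T1}  orig:{A}
  cell(2,2) a: {T0}  orig:{}
  cell(0,1) bc: ∅
  cell(1,2) ca: {X2}  orig:{}
  cell(0,2) bca: {S}

Original NTs in T[0,2] deriving "bca": ["S"]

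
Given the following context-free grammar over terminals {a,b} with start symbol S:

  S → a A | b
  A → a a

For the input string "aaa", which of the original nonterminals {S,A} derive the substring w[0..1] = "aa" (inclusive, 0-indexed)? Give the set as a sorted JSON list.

CNF form of G:
  S -> T0 A | b
  A -> T0 T0
  T0 -> a

CYK fill (cells [i..j] with 0 ≤ i ≤ j ≤ 1 only):
  cell(0,0) a: {T0}  orig:{}
  cell(1,1) a: {T0}  orig:{}
  cell(0,1) aa: {A}

Original NTs in T[0,1] deriving "aa": ["A"]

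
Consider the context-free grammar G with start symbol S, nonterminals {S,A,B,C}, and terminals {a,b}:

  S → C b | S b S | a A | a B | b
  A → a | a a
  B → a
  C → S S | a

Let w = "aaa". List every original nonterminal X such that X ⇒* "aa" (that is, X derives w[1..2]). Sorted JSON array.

Convert to CNF:
  S -> C T1 | S X2 | T0 A | T0 B | b
  A -> T0 T0 | a
  B -> a
  C -> S S | a
  T0 -> a
  T1 -> b
  X2 -> T1 S

Fill CYK table bottom-up — only the sub-triangle for w[1..2]:
  cell(1,1) a: {A,B,C,T0}  orig:{A,B,C}
  cell(2,2) a: {A,B,C,T0}  orig:{A,B,C}
  cell(1,2) aa: {A,S}

Original NTs in T[1,2] deriving "aa": ["A", "S"]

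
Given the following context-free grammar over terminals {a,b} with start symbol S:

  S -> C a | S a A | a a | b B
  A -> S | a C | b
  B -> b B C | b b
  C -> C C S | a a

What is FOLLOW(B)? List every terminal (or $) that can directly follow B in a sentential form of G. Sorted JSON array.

FIRST iteration:
[1]
  A via A→a C: +{a}
  A via A→b: +{b}
  B via B→b B C: +{b}
  C via C→a a: +{a}
  S via S→C a: +{a}
  S via S→b B: +{b}
  FIRST(S)={a,b}  FIRST(A)={a,b}  FIRST(B)={b}  FIRST(C)={a}
[2] done
  FIRST(S)={a,b}  FIRST(A)={a,b}  FIRST(B)={b}  FIRST(C)={a}

FOLLOW iteration:
initialize: $ ∈ FOLLOW(S)
[1]
  B→b B C: FOLLOW(B) ⊇ FIRST(C) = {a}; new: +{a}
  B→b B C: FOLLOW(C) ⊇ FOLLOW(B) ⊇ {a}; new: +{a}
  C→C C S: FOLLOW(C) ⊇ FIRST(S) = {a,b}; new: +{b}
  C→C C S: FOLLOW(S) ⊇ FOLLOW(C) ⊇ {a,b}; new: +{a,b}
  S→S a A: FOLLOW(A) ⊇ FOLLOW(S) ⊇ {$,a,b}; new: +{$,a,b}
  S→b B: FOLLOW(B) ⊇ FOLLOW(S) ⊇ {$,a,b}; new: +{$,b}
  FOLLOW(S)={$,a,b}  FOLLOW(A)={$,a,b}  FOLLOW(B)={$,a,b}  FOLLOW(C)={a,b}
[2]
  A→a C: FOLLOW(C) ⊇ FOLLOW(A) ⊇ {$,a,b}; new: +{$}
  FOLLOW(S)={$,a,b}  FOLLOW(A)={$,a,b}  FOLLOW(B)={$,a,b}  FOLLOW(C)={$,a,b}
[3] (no change)
  FOLLOW(S)={$,a,b}  FOLLOW(A)={$,a,b}  FOLLOW(B)={$,a,b}  FOLLOW(C)={$,a,b}

FOLLOW(B) = ["$", "a", "b"]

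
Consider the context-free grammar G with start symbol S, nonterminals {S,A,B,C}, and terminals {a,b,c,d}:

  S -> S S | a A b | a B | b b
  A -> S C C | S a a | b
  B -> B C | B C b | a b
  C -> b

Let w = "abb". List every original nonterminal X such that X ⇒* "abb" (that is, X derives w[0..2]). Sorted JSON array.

CNF form of G:
  S -> S S | T0 B | T0 X5 | T1 T1
  A -> S X2 | S X3 | b
  B -> B C | B X4 | T0 T1
  C -> b
  T0 -> a
  T1 -> b
  X2 -> C C
  X3 -> T0 T0
  X4 -> C T1
  X5 -> A T1

CYK table (by increasing span), restricted to cells inside w[0..2]:
  [0..0]={T0}  "a"  orig:{}
  [1..1]={A,C,T1}  "b"  orig:{A,C}
  [2..2]={A,C,T1}  "b"  orig:{A,C}
  [0..1]={B}  "ab"
  [1..2]={S,X2,X4,X5}  "bb"  orig:{S}
  [0..2]={B,S}  "abb"

Original NTs in T[0,2] deriving "abb": ["B", "S"]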